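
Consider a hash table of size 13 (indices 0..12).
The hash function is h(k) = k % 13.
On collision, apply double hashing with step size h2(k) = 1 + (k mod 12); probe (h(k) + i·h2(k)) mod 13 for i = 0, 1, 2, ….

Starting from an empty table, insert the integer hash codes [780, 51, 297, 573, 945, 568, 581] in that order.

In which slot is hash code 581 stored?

Insert 780: h=0, slot 0 empty → index 0.
Insert 51: h=12, slot 12 empty → index 12.
Insert 297: h=11, slot 11 empty → index 11.
Insert 573: h=1, slot 1 empty → index 1.
Insert 945: h=9, slot 9 empty → index 9.
Insert 568: h=9, h2=5, slots 9,1 occupied → index 6.
Insert 581: h=9, h2=6, slot 9 occupied → index 2.
Table: [780, 573, 581, _, _, _, 568, _, _, 945, _, 297, 51]

2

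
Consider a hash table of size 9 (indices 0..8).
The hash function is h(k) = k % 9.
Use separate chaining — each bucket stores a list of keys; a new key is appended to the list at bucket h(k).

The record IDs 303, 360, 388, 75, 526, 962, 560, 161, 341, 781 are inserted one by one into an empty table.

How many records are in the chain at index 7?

1

303 → bucket 6
360 → bucket 0
388 → bucket 1
75 → bucket 3
526 → bucket 4
962 → bucket 8
560 → bucket 2
161 → bucket 8 (collision)
341 → bucket 8 (collision)
781 → bucket 7
Final buckets:
0: 360
1: 388
2: 560
3: 75
4: 526
5: _
6: 303
7: 781
8: 962 -> 161 -> 341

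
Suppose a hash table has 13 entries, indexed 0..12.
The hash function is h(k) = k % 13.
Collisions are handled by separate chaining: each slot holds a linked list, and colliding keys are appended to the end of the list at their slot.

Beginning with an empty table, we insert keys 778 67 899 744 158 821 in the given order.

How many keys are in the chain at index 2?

4

778 -> bucket 11
67 -> bucket 2
899 -> bucket 2 (collision)
744 -> bucket 3
158 -> bucket 2 (collision)
821 -> bucket 2 (collision)
Final buckets:
0: ∅
1: ∅
2: 67 -> 899 -> 158 -> 821
3: 744
4: ∅
5: ∅
6: ∅
7: ∅
8: ∅
9: ∅
10: ∅
11: 778
12: ∅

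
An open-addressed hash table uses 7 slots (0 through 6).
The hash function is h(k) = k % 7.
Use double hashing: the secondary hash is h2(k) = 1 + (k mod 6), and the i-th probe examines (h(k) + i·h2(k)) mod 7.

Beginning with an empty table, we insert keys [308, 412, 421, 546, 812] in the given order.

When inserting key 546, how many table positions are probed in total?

308 hashes to 0; slot 0 is free => place at 0.
412 hashes to 6; slot 6 is free => place at 6.
421 hashes to 1; slot 1 is free => place at 1.
546 hashes to 0, h2=1; 0,1 taken => place at 2.
812 hashes to 0, h2=3; 0 taken => place at 3.
Table: [308, 421, 546, 812, —, —, 412]

3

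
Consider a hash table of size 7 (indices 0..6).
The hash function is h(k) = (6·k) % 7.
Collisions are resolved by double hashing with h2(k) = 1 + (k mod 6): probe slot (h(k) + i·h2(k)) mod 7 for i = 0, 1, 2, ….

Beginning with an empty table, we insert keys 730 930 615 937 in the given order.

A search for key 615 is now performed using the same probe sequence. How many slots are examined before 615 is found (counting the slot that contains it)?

Insert 730: h=5, slot 5 empty → index 5.
Insert 930: h=1, slot 1 empty → index 1.
Insert 615: h=1, h2=4, slots 1,5 occupied → index 2.
Insert 937: h=1, h2=2, slot 1 occupied → index 3.
Table: [∅, 930, 615, 937, ∅, 730, ∅]
Lookup 615: h=1, h2=4, probe 1,5,2 → found at 2.

3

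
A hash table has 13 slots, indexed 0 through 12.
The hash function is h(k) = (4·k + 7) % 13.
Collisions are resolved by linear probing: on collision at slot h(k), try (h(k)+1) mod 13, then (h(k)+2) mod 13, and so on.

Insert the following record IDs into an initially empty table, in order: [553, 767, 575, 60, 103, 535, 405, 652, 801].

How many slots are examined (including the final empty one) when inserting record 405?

3

553: h=9 => slot 9
767: h=7 => slot 7
575: h=6 => slot 6
60: h=0 => slot 0
103: h=3 => slot 3
535: h=2 => slot 2
405: h=2, probe 2,3,4 => slot 4
652: h=2, probe 2,3,4,5 => slot 5
801: h=0, probe 0,1 => slot 1
Table: [60, 801, 535, 103, 405, 652, 575, 767, ., 553, ., ., .]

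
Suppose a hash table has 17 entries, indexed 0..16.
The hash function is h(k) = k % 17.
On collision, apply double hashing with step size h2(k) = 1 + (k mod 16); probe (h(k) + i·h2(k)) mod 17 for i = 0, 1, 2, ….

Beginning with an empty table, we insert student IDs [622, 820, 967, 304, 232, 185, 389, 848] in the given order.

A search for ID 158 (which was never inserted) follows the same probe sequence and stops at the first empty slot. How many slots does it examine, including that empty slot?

Insert 622: h=10, slot 10 empty -> index 10.
Insert 820: h=4, slot 4 empty -> index 4.
Insert 967: h=15, slot 15 empty -> index 15.
Insert 304: h=15, h2=1, slot 15 occupied -> index 16.
Insert 232: h=11, slot 11 empty -> index 11.
Insert 185: h=15, h2=10, slot 15 occupied -> index 8.
Insert 389: h=15, h2=6, slots 15,4,10,16 occupied -> index 5.
Insert 848: h=15, h2=1, slots 15,16 occupied -> index 0.
Table: [848, —, —, —, 820, 389, —, —, 185, —, 622, 232, —, —, —, 967, 304]
Lookup 158: h=5, h2=15, probe 5,3 → slot 3 empty, not found.

2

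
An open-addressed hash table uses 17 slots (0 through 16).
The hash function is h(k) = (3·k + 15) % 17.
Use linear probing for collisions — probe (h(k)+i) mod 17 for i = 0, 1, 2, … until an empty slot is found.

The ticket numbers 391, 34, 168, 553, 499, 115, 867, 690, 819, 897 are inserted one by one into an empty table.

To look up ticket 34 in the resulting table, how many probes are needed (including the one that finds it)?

391: h=15 -> slot 15
34: h=15, probe 15,16 -> slot 16
168: h=9 -> slot 9
553: h=8 -> slot 8
499: h=16, probe 16,0 -> slot 0
115: h=3 -> slot 3
867: h=15, probe 15,16,0,1 -> slot 1
690: h=11 -> slot 11
819: h=7 -> slot 7
897: h=3, probe 3,4 -> slot 4
Table: [499, 867, ., 115, 897, ., ., 819, 553, 168, ., 690, ., ., ., 391, 34]
Lookup 34: h=15, probe 15,16 → found at 16.

2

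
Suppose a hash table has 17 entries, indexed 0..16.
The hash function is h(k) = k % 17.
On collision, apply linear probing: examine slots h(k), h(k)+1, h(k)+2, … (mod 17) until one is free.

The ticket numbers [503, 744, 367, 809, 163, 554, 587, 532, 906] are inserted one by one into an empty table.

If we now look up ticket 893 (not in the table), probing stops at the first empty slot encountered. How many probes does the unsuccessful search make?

8

503: h=10 → slot 10
744: h=13 → slot 13
367: h=10, probe 10,11 → slot 11
809: h=10, probe 10,11,12 → slot 12
163: h=10, probe 10,11,12,13,14 → slot 14
554: h=10, probe 10,11,12,13,14,15 → slot 15
587: h=9 → slot 9
532: h=5 → slot 5
906: h=5, probe 5,6 → slot 6
Table: [—, —, —, —, —, 532, 906, —, —, 587, 503, 367, 809, 744, 163, 554, —]
Lookup 893: h=9, probe 9,10,11,12,13,14,15,16 → slot 16 empty, not found.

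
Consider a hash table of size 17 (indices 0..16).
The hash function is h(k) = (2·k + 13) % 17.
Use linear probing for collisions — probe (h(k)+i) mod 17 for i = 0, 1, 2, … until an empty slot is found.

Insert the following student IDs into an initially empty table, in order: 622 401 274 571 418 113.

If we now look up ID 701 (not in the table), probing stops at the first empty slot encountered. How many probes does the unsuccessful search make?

622: h=16 => slot 16
401: h=16, probe 16,0 => slot 0
274: h=0, probe 0,1 => slot 1
571: h=16, probe 16,0,1,2 => slot 2
418: h=16, probe 16,0,1,2,3 => slot 3
113: h=1, probe 1,2,3,4 => slot 4
Table: [401, 274, 571, 418, 113, ∅, ∅, ∅, ∅, ∅, ∅, ∅, ∅, ∅, ∅, ∅, 622]
Lookup 701: h=4, probe 4,5 → slot 5 empty, not found.

2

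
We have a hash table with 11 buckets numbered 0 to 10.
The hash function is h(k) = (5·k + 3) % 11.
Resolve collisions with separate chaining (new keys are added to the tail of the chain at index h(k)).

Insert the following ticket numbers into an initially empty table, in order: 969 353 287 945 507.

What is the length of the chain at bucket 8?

4

969 -> bucket 8
353 -> bucket 8 (collision)
287 -> bucket 8 (collision)
945 -> bucket 9
507 -> bucket 8 (collision)
Final buckets:
0: -
1: -
2: -
3: -
4: -
5: -
6: -
7: -
8: 969 -> 353 -> 287 -> 507
9: 945
10: -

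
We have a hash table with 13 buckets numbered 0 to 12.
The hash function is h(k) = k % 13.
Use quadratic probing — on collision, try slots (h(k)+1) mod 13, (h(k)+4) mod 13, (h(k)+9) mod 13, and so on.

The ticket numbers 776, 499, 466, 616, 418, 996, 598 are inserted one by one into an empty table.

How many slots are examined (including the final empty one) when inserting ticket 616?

776 hashes to 9; slot 9 is free => place at 9.
499 hashes to 5; slot 5 is free => place at 5.
466 hashes to 11; slot 11 is free => place at 11.
616 hashes to 5; 5 taken => place at 6.
418 hashes to 2; slot 2 is free => place at 2.
996 hashes to 8; slot 8 is free => place at 8.
598 hashes to 0; slot 0 is free => place at 0.
Table: [598, -, 418, -, -, 499, 616, -, 996, 776, -, 466, -]

2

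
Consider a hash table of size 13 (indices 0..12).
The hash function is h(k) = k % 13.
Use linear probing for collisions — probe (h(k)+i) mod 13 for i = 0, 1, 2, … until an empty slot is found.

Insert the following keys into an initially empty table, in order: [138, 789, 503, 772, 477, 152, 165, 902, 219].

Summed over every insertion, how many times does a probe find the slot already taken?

14

138: h=8 => slot 8
789: h=9 => slot 9
503: h=9, probe 9,10 => slot 10
772: h=5 => slot 5
477: h=9, probe 9,10,11 => slot 11
152: h=9, probe 9,10,11,12 => slot 12
165: h=9, probe 9,10,11,12,0 => slot 0
902: h=5, probe 5,6 => slot 6
219: h=11, probe 11,12,0,1 => slot 1
Table: [165, 219, -, -, -, 772, 902, -, 138, 789, 503, 477, 152]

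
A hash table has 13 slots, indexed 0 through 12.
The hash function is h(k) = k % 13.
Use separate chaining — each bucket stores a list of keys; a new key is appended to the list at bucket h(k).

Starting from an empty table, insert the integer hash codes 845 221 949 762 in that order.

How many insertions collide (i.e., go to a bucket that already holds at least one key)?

2

845 -> bucket 0
221 -> bucket 0 (collision)
949 -> bucket 0 (collision)
762 -> bucket 8
Final buckets:
0: 845 -> 221 -> 949
1: _
2: _
3: _
4: _
5: _
6: _
7: _
8: 762
9: _
10: _
11: _
12: _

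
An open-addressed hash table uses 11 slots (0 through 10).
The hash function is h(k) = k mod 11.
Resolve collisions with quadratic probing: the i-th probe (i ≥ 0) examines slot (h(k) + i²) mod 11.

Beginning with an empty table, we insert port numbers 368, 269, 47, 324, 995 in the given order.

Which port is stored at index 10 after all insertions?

995

368: h=5 -> slot 5
269: h=5, probe 5,6 -> slot 6
47: h=3 -> slot 3
324: h=5, probe 5,6,9 -> slot 9
995: h=5, probe 5,6,9,3,10 -> slot 10
Table: [∅, ∅, ∅, 47, ∅, 368, 269, ∅, ∅, 324, 995]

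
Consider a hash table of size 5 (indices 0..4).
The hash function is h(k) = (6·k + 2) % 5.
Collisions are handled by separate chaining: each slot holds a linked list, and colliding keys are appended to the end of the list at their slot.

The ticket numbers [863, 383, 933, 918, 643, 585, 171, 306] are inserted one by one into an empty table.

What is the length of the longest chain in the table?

5

Insert 863: h=0, bucket 0 empty -> new chain.
Insert 383: h=0, bucket 0 nonempty -> append to chain.
Insert 933: h=0, bucket 0 nonempty -> append to chain.
Insert 918: h=0, bucket 0 nonempty -> append to chain.
Insert 643: h=0, bucket 0 nonempty -> append to chain.
Insert 585: h=2, bucket 2 empty -> new chain.
Insert 171: h=3, bucket 3 empty -> new chain.
Insert 306: h=3, bucket 3 nonempty -> append to chain.
Final buckets:
0: 863 -> 383 -> 933 -> 918 -> 643
1: ∅
2: 585
3: 171 -> 306
4: ∅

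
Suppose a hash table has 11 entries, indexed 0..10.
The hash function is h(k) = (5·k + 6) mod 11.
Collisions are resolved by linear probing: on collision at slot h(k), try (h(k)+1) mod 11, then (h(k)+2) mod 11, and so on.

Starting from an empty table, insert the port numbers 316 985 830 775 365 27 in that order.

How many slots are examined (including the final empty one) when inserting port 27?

316 hashes to 2; slot 2 is free -> place at 2.
985 hashes to 3; slot 3 is free -> place at 3.
830 hashes to 9; slot 9 is free -> place at 9.
775 hashes to 9; 9 taken -> place at 10.
365 hashes to 5; slot 5 is free -> place at 5.
27 hashes to 9; 9,10 taken -> place at 0.
Table: [27, ∅, 316, 985, ∅, 365, ∅, ∅, ∅, 830, 775]

3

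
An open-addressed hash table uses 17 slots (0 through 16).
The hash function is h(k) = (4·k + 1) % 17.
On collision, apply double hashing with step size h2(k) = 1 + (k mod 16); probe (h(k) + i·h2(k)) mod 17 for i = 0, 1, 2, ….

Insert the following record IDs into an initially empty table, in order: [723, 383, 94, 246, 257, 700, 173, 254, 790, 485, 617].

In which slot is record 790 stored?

723: h=3 => slot 3
383: h=3, h2=16, probe 3,2 => slot 2
94: h=3, h2=15, probe 3,1 => slot 1
246: h=16 => slot 16
257: h=9 => slot 9
700: h=13 => slot 13
173: h=13, h2=14, probe 13,10 => slot 10
254: h=14 => slot 14
790: h=16, h2=7, probe 16,6 => slot 6
485: h=3, h2=6, probe 3,9,15 => slot 15
617: h=4 => slot 4
Table: [∅, 94, 383, 723, 617, ∅, 790, ∅, ∅, 257, 173, ∅, ∅, 700, 254, 485, 246]

6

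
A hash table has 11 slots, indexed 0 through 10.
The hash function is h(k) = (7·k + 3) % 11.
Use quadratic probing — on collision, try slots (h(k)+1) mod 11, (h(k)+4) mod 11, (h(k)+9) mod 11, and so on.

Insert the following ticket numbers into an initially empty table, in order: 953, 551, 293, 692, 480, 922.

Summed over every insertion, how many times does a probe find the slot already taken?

Insert 953: h=8, slot 8 empty → index 8.
Insert 551: h=10, slot 10 empty → index 10.
Insert 293: h=8, slot 8 occupied → index 9.
Insert 692: h=7, slot 7 empty → index 7.
Insert 480: h=8, slots 8,9 occupied → index 1.
Insert 922: h=0, slot 0 empty → index 0.
Table: [922, 480, ∅, ∅, ∅, ∅, ∅, 692, 953, 293, 551]

3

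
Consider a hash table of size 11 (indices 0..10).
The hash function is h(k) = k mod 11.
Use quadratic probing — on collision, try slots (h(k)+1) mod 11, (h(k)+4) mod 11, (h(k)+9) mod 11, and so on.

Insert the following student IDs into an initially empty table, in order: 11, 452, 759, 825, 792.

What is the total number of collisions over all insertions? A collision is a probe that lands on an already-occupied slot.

11 hashes to 0; slot 0 is free => place at 0.
452 hashes to 1; slot 1 is free => place at 1.
759 hashes to 0; 0,1 taken => place at 4.
825 hashes to 0; 0,1,4 taken => place at 9.
792 hashes to 0; 0,1,4,9 taken => place at 5.
Table: [11, 452, -, -, 759, 792, -, -, -, 825, -]

9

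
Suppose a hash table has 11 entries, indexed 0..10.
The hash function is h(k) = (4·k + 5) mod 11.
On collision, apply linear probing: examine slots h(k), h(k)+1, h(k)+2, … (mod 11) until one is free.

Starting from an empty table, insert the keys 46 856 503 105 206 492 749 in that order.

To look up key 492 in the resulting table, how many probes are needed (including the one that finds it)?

46: h=2 → slot 2
856: h=8 → slot 8
503: h=4 → slot 4
105: h=7 → slot 7
206: h=4, probe 4,5 → slot 5
492: h=4, probe 4,5,6 → slot 6
749: h=9 → slot 9
Table: [∅, ∅, 46, ∅, 503, 206, 492, 105, 856, 749, ∅]
Lookup 492: h=4, probe 4,5,6 → found at 6.

3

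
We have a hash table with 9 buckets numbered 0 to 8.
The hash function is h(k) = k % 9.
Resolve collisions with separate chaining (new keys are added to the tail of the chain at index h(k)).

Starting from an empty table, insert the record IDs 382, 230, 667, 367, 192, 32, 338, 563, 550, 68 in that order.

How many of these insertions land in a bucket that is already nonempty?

382 -> bucket 4
230 -> bucket 5
667 -> bucket 1
367 -> bucket 7
192 -> bucket 3
32 -> bucket 5 (collision)
338 -> bucket 5 (collision)
563 -> bucket 5 (collision)
550 -> bucket 1 (collision)
68 -> bucket 5 (collision)
Final buckets:
0: _
1: 667 -> 550
2: _
3: 192
4: 382
5: 230 -> 32 -> 338 -> 563 -> 68
6: _
7: 367
8: _

5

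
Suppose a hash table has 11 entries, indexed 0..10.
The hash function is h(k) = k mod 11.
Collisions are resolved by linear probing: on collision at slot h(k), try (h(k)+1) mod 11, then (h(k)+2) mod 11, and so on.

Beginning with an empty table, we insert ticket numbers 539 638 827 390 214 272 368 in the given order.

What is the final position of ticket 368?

7

539: h=0 → slot 0
638: h=0, probe 0,1 → slot 1
827: h=2 → slot 2
390: h=5 → slot 5
214: h=5, probe 5,6 → slot 6
272: h=8 → slot 8
368: h=5, probe 5,6,7 → slot 7
Table: [539, 638, 827, —, —, 390, 214, 368, 272, —, —]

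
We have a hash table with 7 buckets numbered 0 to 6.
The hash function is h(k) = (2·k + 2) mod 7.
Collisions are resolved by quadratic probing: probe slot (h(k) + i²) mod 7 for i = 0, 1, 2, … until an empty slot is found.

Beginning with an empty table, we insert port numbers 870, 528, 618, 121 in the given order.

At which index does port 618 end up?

870 hashes to 6; slot 6 is free -> place at 6.
528 hashes to 1; slot 1 is free -> place at 1.
618 hashes to 6; 6 taken -> place at 0.
121 hashes to 6; 6,0 taken -> place at 3.
Table: [618, 528, -, 121, -, -, 870]

0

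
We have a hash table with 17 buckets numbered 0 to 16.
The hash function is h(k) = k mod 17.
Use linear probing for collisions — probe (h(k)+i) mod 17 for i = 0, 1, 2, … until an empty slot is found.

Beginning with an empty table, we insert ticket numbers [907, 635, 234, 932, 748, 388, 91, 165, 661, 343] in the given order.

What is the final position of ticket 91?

907: h=6 → slot 6
635: h=6, probe 6,7 → slot 7
234: h=13 → slot 13
932: h=14 → slot 14
748: h=0 → slot 0
388: h=14, probe 14,15 → slot 15
91: h=6, probe 6,7,8 → slot 8
165: h=12 → slot 12
661: h=15, probe 15,16 → slot 16
343: h=3 → slot 3
Table: [748, ., ., 343, ., ., 907, 635, 91, ., ., ., 165, 234, 932, 388, 661]

8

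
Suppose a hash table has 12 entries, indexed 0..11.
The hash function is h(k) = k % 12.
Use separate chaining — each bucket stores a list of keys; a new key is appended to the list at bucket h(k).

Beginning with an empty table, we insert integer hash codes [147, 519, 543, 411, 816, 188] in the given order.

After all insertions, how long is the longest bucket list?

147 → bucket 3
519 → bucket 3 (collision)
543 → bucket 3 (collision)
411 → bucket 3 (collision)
816 → bucket 0
188 → bucket 8
Final buckets:
0: 816
1: -
2: -
3: 147 -> 519 -> 543 -> 411
4: -
5: -
6: -
7: -
8: 188
9: -
10: -
11: -

4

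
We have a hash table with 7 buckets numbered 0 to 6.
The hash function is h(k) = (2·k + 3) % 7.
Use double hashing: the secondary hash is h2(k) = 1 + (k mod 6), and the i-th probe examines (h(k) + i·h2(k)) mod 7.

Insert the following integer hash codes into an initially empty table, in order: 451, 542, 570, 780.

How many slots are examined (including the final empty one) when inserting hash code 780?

451: h=2 → slot 2
542: h=2, h2=3, probe 2,5 → slot 5
570: h=2, h2=1, probe 2,3 → slot 3
780: h=2, h2=1, probe 2,3,4 → slot 4
Table: [-, -, 451, 570, 780, 542, -]

3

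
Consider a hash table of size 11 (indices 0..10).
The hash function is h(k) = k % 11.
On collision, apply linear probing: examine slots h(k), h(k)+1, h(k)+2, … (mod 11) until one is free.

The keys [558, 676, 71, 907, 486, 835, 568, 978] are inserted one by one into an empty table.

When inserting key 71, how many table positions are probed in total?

2

558: h=8 => slot 8
676: h=5 => slot 5
71: h=5, probe 5,6 => slot 6
907: h=5, probe 5,6,7 => slot 7
486: h=2 => slot 2
835: h=10 => slot 10
568: h=7, probe 7,8,9 => slot 9
978: h=10, probe 10,0 => slot 0
Table: [978, -, 486, -, -, 676, 71, 907, 558, 568, 835]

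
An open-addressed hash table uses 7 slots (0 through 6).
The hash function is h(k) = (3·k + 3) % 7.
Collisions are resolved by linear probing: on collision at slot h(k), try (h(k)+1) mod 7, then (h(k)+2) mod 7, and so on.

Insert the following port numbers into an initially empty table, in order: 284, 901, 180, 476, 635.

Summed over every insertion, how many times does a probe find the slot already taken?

3

284: h=1 => slot 1
901: h=4 => slot 4
180: h=4, probe 4,5 => slot 5
476: h=3 => slot 3
635: h=4, probe 4,5,6 => slot 6
Table: [—, 284, —, 476, 901, 180, 635]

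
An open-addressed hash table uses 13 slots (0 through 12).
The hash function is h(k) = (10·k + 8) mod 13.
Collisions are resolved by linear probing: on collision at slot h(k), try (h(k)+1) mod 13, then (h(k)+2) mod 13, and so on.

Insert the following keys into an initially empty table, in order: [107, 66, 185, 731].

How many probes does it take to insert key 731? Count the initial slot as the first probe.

3

Insert 107: h=12, slot 12 empty -> index 12.
Insert 66: h=5, slot 5 empty -> index 5.
Insert 185: h=12, slot 12 occupied -> index 0.
Insert 731: h=12, slots 12,0 occupied -> index 1.
Table: [185, 731, _, _, _, 66, _, _, _, _, _, _, 107]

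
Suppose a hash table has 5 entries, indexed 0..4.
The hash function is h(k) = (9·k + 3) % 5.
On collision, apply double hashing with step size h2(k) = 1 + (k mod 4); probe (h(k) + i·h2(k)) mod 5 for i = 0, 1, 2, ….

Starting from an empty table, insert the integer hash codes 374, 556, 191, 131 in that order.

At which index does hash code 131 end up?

0

374 hashes to 4; slot 4 is free → place at 4.
556 hashes to 2; slot 2 is free → place at 2.
191 hashes to 2, h2=4; 2 taken → place at 1.
131 hashes to 2, h2=4; 2,1 taken → place at 0.
Table: [131, 191, 556, -, 374]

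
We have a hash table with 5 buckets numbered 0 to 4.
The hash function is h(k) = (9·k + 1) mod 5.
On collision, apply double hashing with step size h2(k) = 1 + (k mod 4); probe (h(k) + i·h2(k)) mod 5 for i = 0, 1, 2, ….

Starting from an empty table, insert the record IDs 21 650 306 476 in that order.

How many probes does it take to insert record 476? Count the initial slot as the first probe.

3

Insert 21: h=0, slot 0 empty -> index 0.
Insert 650: h=1, slot 1 empty -> index 1.
Insert 306: h=0, h2=3, slot 0 occupied -> index 3.
Insert 476: h=0, h2=1, slots 0,1 occupied -> index 2.
Table: [21, 650, 476, 306, .]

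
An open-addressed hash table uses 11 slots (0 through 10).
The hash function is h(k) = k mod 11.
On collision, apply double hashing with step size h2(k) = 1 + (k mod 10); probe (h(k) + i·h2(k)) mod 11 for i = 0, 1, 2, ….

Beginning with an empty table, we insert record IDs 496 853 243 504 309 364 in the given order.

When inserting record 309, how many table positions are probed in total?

496: h=1 => slot 1
853: h=6 => slot 6
243: h=1, h2=4, probe 1,5 => slot 5
504: h=9 => slot 9
309: h=1, h2=10, probe 1,0 => slot 0
364: h=1, h2=5, probe 1,6,0,5,10 => slot 10
Table: [309, 496, _, _, _, 243, 853, _, _, 504, 364]

2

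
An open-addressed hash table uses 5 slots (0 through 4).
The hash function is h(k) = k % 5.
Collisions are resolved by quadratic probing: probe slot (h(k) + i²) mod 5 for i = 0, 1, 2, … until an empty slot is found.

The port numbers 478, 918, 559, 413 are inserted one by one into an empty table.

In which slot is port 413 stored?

2

Insert 478: h=3, slot 3 empty → index 3.
Insert 918: h=3, slot 3 occupied → index 4.
Insert 559: h=4, slot 4 occupied → index 0.
Insert 413: h=3, slots 3,4 occupied → index 2.
Table: [559, ∅, 413, 478, 918]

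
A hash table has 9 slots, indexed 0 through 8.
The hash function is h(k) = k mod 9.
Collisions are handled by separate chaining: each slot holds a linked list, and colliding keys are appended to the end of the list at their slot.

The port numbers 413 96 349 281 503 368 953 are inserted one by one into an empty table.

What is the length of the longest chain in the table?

Insert 413: h=8, bucket 8 empty -> new chain.
Insert 96: h=6, bucket 6 empty -> new chain.
Insert 349: h=7, bucket 7 empty -> new chain.
Insert 281: h=2, bucket 2 empty -> new chain.
Insert 503: h=8, bucket 8 nonempty -> append to chain.
Insert 368: h=8, bucket 8 nonempty -> append to chain.
Insert 953: h=8, bucket 8 nonempty -> append to chain.
Final buckets:
0: -
1: -
2: 281
3: -
4: -
5: -
6: 96
7: 349
8: 413 -> 503 -> 368 -> 953

4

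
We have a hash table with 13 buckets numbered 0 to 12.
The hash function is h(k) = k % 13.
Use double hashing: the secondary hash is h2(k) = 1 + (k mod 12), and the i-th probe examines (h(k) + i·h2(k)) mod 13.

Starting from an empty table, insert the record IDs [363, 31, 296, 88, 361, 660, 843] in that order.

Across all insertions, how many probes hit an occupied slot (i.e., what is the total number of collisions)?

6

Insert 363: h=12, slot 12 empty => index 12.
Insert 31: h=5, slot 5 empty => index 5.
Insert 296: h=10, slot 10 empty => index 10.
Insert 88: h=10, h2=5, slot 10 occupied => index 2.
Insert 361: h=10, h2=2, slots 10,12 occupied => index 1.
Insert 660: h=10, h2=1, slot 10 occupied => index 11.
Insert 843: h=11, h2=4, slots 11,2 occupied => index 6.
Table: [-, 361, 88, -, -, 31, 843, -, -, -, 296, 660, 363]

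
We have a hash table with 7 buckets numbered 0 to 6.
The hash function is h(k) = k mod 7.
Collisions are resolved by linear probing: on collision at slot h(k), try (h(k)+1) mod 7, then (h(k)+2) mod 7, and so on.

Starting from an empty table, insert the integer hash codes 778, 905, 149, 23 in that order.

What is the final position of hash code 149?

778 hashes to 1; slot 1 is free -> place at 1.
905 hashes to 2; slot 2 is free -> place at 2.
149 hashes to 2; 2 taken -> place at 3.
23 hashes to 2; 2,3 taken -> place at 4.
Table: [., 778, 905, 149, 23, ., .]

3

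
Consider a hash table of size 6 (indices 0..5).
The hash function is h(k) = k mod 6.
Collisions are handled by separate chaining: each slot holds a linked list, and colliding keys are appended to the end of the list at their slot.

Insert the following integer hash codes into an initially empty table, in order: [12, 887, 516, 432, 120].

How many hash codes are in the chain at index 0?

4

Insert 12: h=0, bucket 0 empty → new chain.
Insert 887: h=5, bucket 5 empty → new chain.
Insert 516: h=0, bucket 0 nonempty → append to chain.
Insert 432: h=0, bucket 0 nonempty → append to chain.
Insert 120: h=0, bucket 0 nonempty → append to chain.
Final buckets:
0: 12 -> 516 -> 432 -> 120
1: —
2: —
3: —
4: —
5: 887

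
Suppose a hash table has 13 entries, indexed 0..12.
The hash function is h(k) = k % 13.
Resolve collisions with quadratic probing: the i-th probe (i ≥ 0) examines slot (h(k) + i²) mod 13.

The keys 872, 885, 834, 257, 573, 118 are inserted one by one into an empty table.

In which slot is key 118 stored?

4

Insert 872: h=1, slot 1 empty → index 1.
Insert 885: h=1, slot 1 occupied → index 2.
Insert 834: h=2, slot 2 occupied → index 3.
Insert 257: h=10, slot 10 empty → index 10.
Insert 573: h=1, slots 1,2 occupied → index 5.
Insert 118: h=1, slots 1,2,5,10 occupied → index 4.
Table: [., 872, 885, 834, 118, 573, ., ., ., ., 257, ., .]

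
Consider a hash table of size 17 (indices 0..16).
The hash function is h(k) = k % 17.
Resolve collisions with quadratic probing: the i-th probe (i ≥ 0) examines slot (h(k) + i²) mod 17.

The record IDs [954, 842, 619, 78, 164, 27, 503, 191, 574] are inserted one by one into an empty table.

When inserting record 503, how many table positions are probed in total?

6

Insert 954: h=2, slot 2 empty -> index 2.
Insert 842: h=9, slot 9 empty -> index 9.
Insert 619: h=7, slot 7 empty -> index 7.
Insert 78: h=10, slot 10 empty -> index 10.
Insert 164: h=11, slot 11 empty -> index 11.
Insert 27: h=10, slots 10,11 occupied -> index 14.
Insert 503: h=10, slots 10,11,14,2,9 occupied -> index 1.
Insert 191: h=4, slot 4 empty -> index 4.
Insert 574: h=13, slot 13 empty -> index 13.
Table: [—, 503, 954, —, 191, —, —, 619, —, 842, 78, 164, —, 574, 27, —, —]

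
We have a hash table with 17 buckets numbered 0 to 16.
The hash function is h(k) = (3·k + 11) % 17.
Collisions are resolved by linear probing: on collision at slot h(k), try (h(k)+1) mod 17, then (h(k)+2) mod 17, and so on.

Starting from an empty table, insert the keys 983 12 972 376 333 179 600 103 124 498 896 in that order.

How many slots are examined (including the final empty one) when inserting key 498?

3

983: h=2 => slot 2
12: h=13 => slot 13
972: h=3 => slot 3
376: h=0 => slot 0
333: h=7 => slot 7
179: h=4 => slot 4
600: h=9 => slot 9
103: h=14 => slot 14
124: h=9, probe 9,10 => slot 10
498: h=9, probe 9,10,11 => slot 11
896: h=13, probe 13,14,15 => slot 15
Table: [376, ., 983, 972, 179, ., ., 333, ., 600, 124, 498, ., 12, 103, 896, .]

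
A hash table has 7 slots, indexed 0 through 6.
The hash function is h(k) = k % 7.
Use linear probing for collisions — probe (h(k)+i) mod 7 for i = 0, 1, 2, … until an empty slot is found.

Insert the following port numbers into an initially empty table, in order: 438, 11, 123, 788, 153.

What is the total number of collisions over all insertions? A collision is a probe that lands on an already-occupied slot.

Insert 438: h=4, slot 4 empty -> index 4.
Insert 11: h=4, slot 4 occupied -> index 5.
Insert 123: h=4, slots 4,5 occupied -> index 6.
Insert 788: h=4, slots 4,5,6 occupied -> index 0.
Insert 153: h=6, slots 6,0 occupied -> index 1.
Table: [788, 153, —, —, 438, 11, 123]

8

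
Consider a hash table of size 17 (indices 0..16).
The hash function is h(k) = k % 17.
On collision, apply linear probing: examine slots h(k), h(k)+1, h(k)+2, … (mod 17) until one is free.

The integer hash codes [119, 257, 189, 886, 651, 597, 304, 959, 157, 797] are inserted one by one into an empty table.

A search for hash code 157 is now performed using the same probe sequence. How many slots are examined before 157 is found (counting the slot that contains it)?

Insert 119: h=0, slot 0 empty -> index 0.
Insert 257: h=2, slot 2 empty -> index 2.
Insert 189: h=2, slot 2 occupied -> index 3.
Insert 886: h=2, slots 2,3 occupied -> index 4.
Insert 651: h=5, slot 5 empty -> index 5.
Insert 597: h=2, slots 2,3,4,5 occupied -> index 6.
Insert 304: h=15, slot 15 empty -> index 15.
Insert 959: h=7, slot 7 empty -> index 7.
Insert 157: h=4, slots 4,5,6,7 occupied -> index 8.
Insert 797: h=15, slot 15 occupied -> index 16.
Table: [119, _, 257, 189, 886, 651, 597, 959, 157, _, _, _, _, _, _, 304, 797]
Lookup 157: h=4, probe 4,5,6,7,8 → found at 8.

5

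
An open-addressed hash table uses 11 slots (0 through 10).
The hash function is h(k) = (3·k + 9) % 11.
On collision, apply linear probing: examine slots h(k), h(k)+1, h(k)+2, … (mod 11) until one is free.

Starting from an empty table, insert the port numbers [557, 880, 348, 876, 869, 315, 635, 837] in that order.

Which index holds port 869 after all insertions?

1

557: h=8 → slot 8
880: h=9 → slot 9
348: h=8, probe 8,9,10 → slot 10
876: h=8, probe 8,9,10,0 → slot 0
869: h=9, probe 9,10,0,1 → slot 1
315: h=8, probe 8,9,10,0,1,2 → slot 2
635: h=0, probe 0,1,2,3 → slot 3
837: h=1, probe 1,2,3,4 → slot 4
Table: [876, 869, 315, 635, 837, -, -, -, 557, 880, 348]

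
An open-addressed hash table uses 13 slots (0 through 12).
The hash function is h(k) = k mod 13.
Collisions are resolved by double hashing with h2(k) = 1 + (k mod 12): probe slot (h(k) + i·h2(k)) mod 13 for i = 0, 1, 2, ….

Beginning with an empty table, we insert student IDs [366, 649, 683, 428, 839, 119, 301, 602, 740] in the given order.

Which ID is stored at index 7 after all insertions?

683

Insert 366: h=2, slot 2 empty → index 2.
Insert 649: h=12, slot 12 empty → index 12.
Insert 683: h=7, slot 7 empty → index 7.
Insert 428: h=12, h2=9, slot 12 occupied → index 8.
Insert 839: h=7, h2=12, slot 7 occupied → index 6.
Insert 119: h=2, h2=12, slot 2 occupied → index 1.
Insert 301: h=2, h2=2, slot 2 occupied → index 4.
Insert 602: h=4, h2=3, slots 4,7 occupied → index 10.
Insert 740: h=12, h2=9, slots 12,8,4 occupied → index 0.
Table: [740, 119, 366, _, 301, _, 839, 683, 428, _, 602, _, 649]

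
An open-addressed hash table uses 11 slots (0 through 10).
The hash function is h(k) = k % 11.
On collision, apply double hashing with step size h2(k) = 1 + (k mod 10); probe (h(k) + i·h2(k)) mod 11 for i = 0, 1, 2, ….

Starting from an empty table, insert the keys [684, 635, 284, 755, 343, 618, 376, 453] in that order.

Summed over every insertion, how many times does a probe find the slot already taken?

684: h=2 => slot 2
635: h=8 => slot 8
284: h=9 => slot 9
755: h=7 => slot 7
343: h=2, h2=4, probe 2,6 => slot 6
618: h=2, h2=9, probe 2,0 => slot 0
376: h=2, h2=7, probe 2,9,5 => slot 5
453: h=2, h2=4, probe 2,6,10 => slot 10
Table: [618, ., 684, ., ., 376, 343, 755, 635, 284, 453]

6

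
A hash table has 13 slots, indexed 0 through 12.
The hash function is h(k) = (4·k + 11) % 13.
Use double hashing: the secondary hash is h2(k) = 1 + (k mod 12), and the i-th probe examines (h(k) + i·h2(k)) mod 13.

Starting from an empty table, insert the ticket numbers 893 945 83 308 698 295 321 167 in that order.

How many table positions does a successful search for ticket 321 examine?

Insert 893: h=8, slot 8 empty → index 8.
Insert 945: h=8, h2=10, slot 8 occupied → index 5.
Insert 83: h=5, h2=12, slot 5 occupied → index 4.
Insert 308: h=8, h2=9, slots 8,4 occupied → index 0.
Insert 698: h=8, h2=3, slot 8 occupied → index 11.
Insert 295: h=8, h2=8, slot 8 occupied → index 3.
Insert 321: h=8, h2=10, slots 8,5 occupied → index 2.
Insert 167: h=3, h2=12, slots 3,2 occupied → index 1.
Table: [308, 167, 321, 295, 83, 945, _, _, 893, _, _, 698, _]
Lookup 321: h=8, h2=10, probe 8,5,2 → found at 2.

3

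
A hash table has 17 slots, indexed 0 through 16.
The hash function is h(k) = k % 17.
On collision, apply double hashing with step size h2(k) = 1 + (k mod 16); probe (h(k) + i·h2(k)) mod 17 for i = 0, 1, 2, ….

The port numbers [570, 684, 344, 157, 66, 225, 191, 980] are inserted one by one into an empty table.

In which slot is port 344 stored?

570 hashes to 9; slot 9 is free => place at 9.
684 hashes to 4; slot 4 is free => place at 4.
344 hashes to 4, h2=9; 4 taken => place at 13.
157 hashes to 4, h2=14; 4 taken => place at 1.
66 hashes to 15; slot 15 is free => place at 15.
225 hashes to 4, h2=2; 4 taken => place at 6.
191 hashes to 4, h2=16; 4 taken => place at 3.
980 hashes to 11; slot 11 is free => place at 11.
Table: [—, 157, —, 191, 684, —, 225, —, —, 570, —, 980, —, 344, —, 66, —]

13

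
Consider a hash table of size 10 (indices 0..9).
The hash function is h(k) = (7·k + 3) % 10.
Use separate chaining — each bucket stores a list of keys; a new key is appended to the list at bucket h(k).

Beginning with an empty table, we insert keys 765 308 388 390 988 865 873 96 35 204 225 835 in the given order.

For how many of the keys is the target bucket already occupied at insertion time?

765 → bucket 8
308 → bucket 9
388 → bucket 9 (collision)
390 → bucket 3
988 → bucket 9 (collision)
865 → bucket 8 (collision)
873 → bucket 4
96 → bucket 5
35 → bucket 8 (collision)
204 → bucket 1
225 → bucket 8 (collision)
835 → bucket 8 (collision)
Final buckets:
0: .
1: 204
2: .
3: 390
4: 873
5: 96
6: .
7: .
8: 765 -> 865 -> 35 -> 225 -> 835
9: 308 -> 388 -> 988

6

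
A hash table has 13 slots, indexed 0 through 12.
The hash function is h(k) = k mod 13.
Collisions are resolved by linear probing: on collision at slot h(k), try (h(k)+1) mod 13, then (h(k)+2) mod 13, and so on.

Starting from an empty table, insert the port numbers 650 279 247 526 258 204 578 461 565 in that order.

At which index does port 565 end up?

12

650 hashes to 0; slot 0 is free → place at 0.
279 hashes to 6; slot 6 is free → place at 6.
247 hashes to 0; 0 taken → place at 1.
526 hashes to 6; 6 taken → place at 7.
258 hashes to 11; slot 11 is free → place at 11.
204 hashes to 9; slot 9 is free → place at 9.
578 hashes to 6; 6,7 taken → place at 8.
461 hashes to 6; 6,7,8,9 taken → place at 10.
565 hashes to 6; 6,7,8,9,10,11 taken → place at 12.
Table: [650, 247, _, _, _, _, 279, 526, 578, 204, 461, 258, 565]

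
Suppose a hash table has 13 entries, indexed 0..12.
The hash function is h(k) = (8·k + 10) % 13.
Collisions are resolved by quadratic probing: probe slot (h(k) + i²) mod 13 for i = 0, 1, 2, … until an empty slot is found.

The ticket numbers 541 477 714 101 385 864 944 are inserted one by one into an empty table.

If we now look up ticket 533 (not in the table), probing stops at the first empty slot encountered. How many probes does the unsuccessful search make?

2

Insert 541: h=9, slot 9 empty => index 9.
Insert 477: h=4, slot 4 empty => index 4.
Insert 714: h=2, slot 2 empty => index 2.
Insert 101: h=12, slot 12 empty => index 12.
Insert 385: h=9, slot 9 occupied => index 10.
Insert 864: h=6, slot 6 empty => index 6.
Insert 944: h=9, slots 9,10 occupied => index 0.
Table: [944, ., 714, ., 477, ., 864, ., ., 541, 385, ., 101]
Lookup 533: h=10, probe 10,11 → slot 11 empty, not found.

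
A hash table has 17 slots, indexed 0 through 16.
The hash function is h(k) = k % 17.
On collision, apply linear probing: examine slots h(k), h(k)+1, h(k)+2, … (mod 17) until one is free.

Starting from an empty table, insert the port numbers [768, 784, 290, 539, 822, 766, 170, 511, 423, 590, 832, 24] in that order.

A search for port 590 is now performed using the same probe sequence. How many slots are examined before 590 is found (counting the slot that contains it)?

768 hashes to 3; slot 3 is free -> place at 3.
784 hashes to 2; slot 2 is free -> place at 2.
290 hashes to 1; slot 1 is free -> place at 1.
539 hashes to 12; slot 12 is free -> place at 12.
822 hashes to 6; slot 6 is free -> place at 6.
766 hashes to 1; 1,2,3 taken -> place at 4.
170 hashes to 0; slot 0 is free -> place at 0.
511 hashes to 1; 1,2,3,4 taken -> place at 5.
423 hashes to 15; slot 15 is free -> place at 15.
590 hashes to 12; 12 taken -> place at 13.
832 hashes to 16; slot 16 is free -> place at 16.
24 hashes to 7; slot 7 is free -> place at 7.
Table: [170, 290, 784, 768, 766, 511, 822, 24, -, -, -, -, 539, 590, -, 423, 832]
Lookup 590: h=12, probe 12,13 → found at 13.

2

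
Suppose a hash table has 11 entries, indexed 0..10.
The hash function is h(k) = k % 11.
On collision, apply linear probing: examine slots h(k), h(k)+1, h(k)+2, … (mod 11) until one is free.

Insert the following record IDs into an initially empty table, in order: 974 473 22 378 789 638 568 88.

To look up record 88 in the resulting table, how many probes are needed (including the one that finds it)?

Insert 974: h=6, slot 6 empty → index 6.
Insert 473: h=0, slot 0 empty → index 0.
Insert 22: h=0, slot 0 occupied → index 1.
Insert 378: h=4, slot 4 empty → index 4.
Insert 789: h=8, slot 8 empty → index 8.
Insert 638: h=0, slots 0,1 occupied → index 2.
Insert 568: h=7, slot 7 empty → index 7.
Insert 88: h=0, slots 0,1,2 occupied → index 3.
Table: [473, 22, 638, 88, 378, —, 974, 568, 789, —, —]
Lookup 88: h=0, probe 0,1,2,3 → found at 3.

4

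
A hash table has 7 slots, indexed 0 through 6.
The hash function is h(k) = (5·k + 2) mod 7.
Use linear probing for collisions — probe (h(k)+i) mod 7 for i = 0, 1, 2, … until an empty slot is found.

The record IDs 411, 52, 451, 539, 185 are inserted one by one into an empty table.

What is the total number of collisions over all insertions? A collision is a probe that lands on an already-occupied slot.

3

Insert 411: h=6, slot 6 empty -> index 6.
Insert 52: h=3, slot 3 empty -> index 3.
Insert 451: h=3, slot 3 occupied -> index 4.
Insert 539: h=2, slot 2 empty -> index 2.
Insert 185: h=3, slots 3,4 occupied -> index 5.
Table: [—, —, 539, 52, 451, 185, 411]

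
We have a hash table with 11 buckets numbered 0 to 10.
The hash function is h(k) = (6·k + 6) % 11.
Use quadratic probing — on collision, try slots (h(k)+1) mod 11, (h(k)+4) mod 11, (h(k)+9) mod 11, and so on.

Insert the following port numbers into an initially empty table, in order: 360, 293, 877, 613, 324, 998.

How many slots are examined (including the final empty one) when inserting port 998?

4

Insert 360: h=10, slot 10 empty -> index 10.
Insert 293: h=4, slot 4 empty -> index 4.
Insert 877: h=10, slot 10 occupied -> index 0.
Insert 613: h=10, slots 10,0 occupied -> index 3.
Insert 324: h=3, slots 3,4 occupied -> index 7.
Insert 998: h=10, slots 10,0,3 occupied -> index 8.
Table: [877, ∅, ∅, 613, 293, ∅, ∅, 324, 998, ∅, 360]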